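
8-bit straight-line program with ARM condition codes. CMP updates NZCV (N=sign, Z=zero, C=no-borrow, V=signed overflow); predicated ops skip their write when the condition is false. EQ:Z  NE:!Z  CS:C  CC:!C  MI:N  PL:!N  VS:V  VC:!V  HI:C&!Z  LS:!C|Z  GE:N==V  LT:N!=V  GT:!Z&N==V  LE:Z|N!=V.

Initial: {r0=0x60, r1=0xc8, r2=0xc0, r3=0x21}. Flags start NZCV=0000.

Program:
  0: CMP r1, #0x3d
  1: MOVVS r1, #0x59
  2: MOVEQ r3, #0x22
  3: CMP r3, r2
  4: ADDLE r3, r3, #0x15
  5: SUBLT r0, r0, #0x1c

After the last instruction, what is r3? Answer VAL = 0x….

0: ✓ CMP  NZCV=1010
1: · MOVVS
2: · MOVEQ
3: ✓ CMP  NZCV=0000
4: · ADDLE
5: · SUBLT

VAL = 0x21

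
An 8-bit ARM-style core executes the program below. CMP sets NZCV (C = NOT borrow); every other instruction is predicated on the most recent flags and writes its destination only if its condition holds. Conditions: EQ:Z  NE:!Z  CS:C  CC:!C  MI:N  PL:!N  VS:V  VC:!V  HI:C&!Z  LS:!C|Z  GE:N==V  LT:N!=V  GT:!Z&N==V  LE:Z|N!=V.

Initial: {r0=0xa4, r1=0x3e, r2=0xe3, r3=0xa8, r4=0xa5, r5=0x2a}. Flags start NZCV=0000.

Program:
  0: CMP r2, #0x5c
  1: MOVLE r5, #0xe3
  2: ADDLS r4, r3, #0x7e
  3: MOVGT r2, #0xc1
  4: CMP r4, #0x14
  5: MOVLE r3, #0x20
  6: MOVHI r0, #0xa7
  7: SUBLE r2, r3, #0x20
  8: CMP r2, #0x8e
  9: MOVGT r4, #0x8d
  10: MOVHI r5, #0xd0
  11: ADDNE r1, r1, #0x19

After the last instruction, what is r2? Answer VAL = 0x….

VAL = 0x00

[0] flags=1010 → (cmp)
[1] flags=1010 LE?T → r5=0xe3
[2] flags=1010 LS?F → skip
[3] flags=1010 GT?F → skip
[4] flags=1010 → (cmp)
[5] flags=1010 LE?T → r3=0x20
[6] flags=1010 HI?T → r0=0xa7
[7] flags=1010 LE?T → r2=0x00
[8] flags=0000 → (cmp)
[9] flags=0000 GT?T → r4=0x8d
[10] flags=0000 HI?F → skip
[11] flags=0000 NE?T → r1=0x57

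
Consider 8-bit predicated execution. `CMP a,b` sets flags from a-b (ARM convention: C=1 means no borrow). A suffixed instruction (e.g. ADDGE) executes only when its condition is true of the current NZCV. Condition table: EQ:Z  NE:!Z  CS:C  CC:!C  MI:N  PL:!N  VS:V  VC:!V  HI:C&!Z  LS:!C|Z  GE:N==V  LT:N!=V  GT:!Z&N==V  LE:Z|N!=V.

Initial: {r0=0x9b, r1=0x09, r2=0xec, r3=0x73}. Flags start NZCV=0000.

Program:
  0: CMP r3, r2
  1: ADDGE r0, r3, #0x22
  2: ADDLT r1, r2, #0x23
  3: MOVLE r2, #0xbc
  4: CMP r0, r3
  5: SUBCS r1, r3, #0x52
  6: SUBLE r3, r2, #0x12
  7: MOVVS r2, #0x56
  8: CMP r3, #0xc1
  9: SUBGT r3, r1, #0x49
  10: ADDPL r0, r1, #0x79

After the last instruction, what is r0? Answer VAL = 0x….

[0] flags=1001 → (cmp)
[1] flags=1001 GE?T → r0=0x95
[2] flags=1001 LT?F → skip
[3] flags=1001 LE?F → skip
[4] flags=0011 → (cmp)
[5] flags=0011 CS?T → r1=0x21
[6] flags=0011 LE?T → r3=0xda
[7] flags=0011 VS?T → r2=0x56
[8] flags=0010 → (cmp)
[9] flags=0010 GT?T → r3=0xd8
[10] flags=0010 PL?T → r0=0x9a

VAL = 0x9a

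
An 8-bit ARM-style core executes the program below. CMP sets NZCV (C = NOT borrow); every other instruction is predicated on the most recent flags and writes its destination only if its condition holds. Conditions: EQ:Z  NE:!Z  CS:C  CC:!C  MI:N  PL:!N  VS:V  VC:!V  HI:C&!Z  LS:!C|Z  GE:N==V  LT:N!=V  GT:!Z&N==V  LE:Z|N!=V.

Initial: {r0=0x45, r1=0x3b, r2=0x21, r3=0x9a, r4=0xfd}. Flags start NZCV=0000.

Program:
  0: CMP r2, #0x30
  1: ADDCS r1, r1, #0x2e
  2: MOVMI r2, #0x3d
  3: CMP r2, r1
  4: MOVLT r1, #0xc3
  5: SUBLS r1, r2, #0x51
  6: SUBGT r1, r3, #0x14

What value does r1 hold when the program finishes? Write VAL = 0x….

VAL = 0x86

0: ✓ CMP  NZCV=1000
1: · ADDCS
2: ✓ MOVMI  r2←0x3d
3: ✓ CMP  NZCV=0010
4: · MOVLT
5: · SUBLS
6: ✓ SUBGT  r1←0x86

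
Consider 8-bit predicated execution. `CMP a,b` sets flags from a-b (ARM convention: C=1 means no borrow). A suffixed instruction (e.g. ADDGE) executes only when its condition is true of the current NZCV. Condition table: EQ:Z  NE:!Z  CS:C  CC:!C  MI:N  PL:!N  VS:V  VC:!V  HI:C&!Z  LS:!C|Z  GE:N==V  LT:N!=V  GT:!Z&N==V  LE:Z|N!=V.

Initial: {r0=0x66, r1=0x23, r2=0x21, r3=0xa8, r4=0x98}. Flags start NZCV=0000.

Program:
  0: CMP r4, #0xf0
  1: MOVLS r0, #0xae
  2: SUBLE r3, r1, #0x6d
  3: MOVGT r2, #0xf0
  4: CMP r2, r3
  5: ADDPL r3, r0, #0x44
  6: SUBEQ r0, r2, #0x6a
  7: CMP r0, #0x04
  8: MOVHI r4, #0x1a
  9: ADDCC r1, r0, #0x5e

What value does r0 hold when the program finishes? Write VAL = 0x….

0: ✓ CMP  NZCV=1000
1: ✓ MOVLS  r0←0xae
2: ✓ SUBLE  r3←0xb6
3: · MOVGT
4: ✓ CMP  NZCV=0000
5: ✓ ADDPL  r3←0xf2
6: · SUBEQ
7: ✓ CMP  NZCV=1010
8: ✓ MOVHI  r4←0x1a
9: · ADDCC

VAL = 0xae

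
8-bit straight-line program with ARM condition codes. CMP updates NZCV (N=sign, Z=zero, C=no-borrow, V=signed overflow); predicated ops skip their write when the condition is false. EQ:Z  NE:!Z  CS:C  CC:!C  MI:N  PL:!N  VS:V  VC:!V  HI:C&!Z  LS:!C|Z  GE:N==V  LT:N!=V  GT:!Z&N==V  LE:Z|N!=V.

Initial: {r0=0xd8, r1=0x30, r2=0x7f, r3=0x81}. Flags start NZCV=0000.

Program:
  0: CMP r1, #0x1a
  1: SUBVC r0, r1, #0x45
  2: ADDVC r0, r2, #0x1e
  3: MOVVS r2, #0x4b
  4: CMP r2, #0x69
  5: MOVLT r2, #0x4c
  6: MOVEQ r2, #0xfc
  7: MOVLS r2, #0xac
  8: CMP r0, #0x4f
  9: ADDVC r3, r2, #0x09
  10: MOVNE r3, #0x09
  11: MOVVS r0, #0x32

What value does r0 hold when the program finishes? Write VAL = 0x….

VAL = 0x32

0: ✓ CMP  NZCV=0010
1: ✓ SUBVC  r0←0xeb
2: ✓ ADDVC  r0←0x9d
3: · MOVVS
4: ✓ CMP  NZCV=0010
5: · MOVLT
6: · MOVEQ
7: · MOVLS
8: ✓ CMP  NZCV=0011
9: · ADDVC
10: ✓ MOVNE  r3←0x09
11: ✓ MOVVS  r0←0x32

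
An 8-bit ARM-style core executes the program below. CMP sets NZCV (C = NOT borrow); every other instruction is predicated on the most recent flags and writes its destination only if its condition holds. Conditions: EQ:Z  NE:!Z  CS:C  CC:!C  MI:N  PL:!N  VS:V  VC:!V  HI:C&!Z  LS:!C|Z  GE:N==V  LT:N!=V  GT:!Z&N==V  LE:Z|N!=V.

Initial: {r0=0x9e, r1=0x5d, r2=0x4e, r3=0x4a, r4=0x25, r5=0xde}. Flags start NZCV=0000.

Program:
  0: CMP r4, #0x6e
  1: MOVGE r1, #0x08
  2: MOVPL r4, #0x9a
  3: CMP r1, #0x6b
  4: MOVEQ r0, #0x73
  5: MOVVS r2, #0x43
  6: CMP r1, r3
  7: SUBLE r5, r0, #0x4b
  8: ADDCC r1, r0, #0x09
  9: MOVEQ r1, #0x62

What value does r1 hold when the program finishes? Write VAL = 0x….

[0] flags=1000 → (cmp)
[1] flags=1000 GE?F → skip
[2] flags=1000 PL?F → skip
[3] flags=1000 → (cmp)
[4] flags=1000 EQ?F → skip
[5] flags=1000 VS?F → skip
[6] flags=0010 → (cmp)
[7] flags=0010 LE?F → skip
[8] flags=0010 CC?F → skip
[9] flags=0010 EQ?F → skip

VAL = 0x5d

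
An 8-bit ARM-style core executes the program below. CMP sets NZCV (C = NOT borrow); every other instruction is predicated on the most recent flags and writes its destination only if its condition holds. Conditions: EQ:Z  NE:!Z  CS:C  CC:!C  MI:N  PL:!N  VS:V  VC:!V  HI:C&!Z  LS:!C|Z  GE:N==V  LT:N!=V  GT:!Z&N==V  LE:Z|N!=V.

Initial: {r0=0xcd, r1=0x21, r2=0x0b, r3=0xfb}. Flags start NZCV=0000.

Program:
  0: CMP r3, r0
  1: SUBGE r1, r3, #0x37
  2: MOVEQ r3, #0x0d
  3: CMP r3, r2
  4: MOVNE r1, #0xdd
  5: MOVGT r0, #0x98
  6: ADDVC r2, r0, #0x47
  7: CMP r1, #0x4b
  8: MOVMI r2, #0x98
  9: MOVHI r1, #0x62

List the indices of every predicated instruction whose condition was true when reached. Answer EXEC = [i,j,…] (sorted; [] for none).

EXEC = [1,4,6,8,9]

0: ✓ CMP  NZCV=0010
1: ✓ SUBGE  r1←0xc4
2: · MOVEQ
3: ✓ CMP  NZCV=1010
4: ✓ MOVNE  r1←0xdd
5: · MOVGT
6: ✓ ADDVC  r2←0x14
7: ✓ CMP  NZCV=1010
8: ✓ MOVMI  r2←0x98
9: ✓ MOVHI  r1←0x62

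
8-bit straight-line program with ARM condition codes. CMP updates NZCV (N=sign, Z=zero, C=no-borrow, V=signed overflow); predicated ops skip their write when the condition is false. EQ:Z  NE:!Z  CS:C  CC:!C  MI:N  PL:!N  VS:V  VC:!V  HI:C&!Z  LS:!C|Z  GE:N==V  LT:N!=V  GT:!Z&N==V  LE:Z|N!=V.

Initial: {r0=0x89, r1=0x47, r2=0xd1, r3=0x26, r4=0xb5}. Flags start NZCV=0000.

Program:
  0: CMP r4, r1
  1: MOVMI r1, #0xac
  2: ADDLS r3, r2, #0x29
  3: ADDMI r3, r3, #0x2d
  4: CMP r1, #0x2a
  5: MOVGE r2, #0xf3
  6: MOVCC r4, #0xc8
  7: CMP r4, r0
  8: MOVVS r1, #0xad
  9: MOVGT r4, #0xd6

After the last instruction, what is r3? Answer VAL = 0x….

[0] flags=0011 → (cmp)
[1] flags=0011 MI?F → skip
[2] flags=0011 LS?F → skip
[3] flags=0011 MI?F → skip
[4] flags=0010 → (cmp)
[5] flags=0010 GE?T → r2=0xf3
[6] flags=0010 CC?F → skip
[7] flags=0010 → (cmp)
[8] flags=0010 VS?F → skip
[9] flags=0010 GT?T → r4=0xd6

VAL = 0x26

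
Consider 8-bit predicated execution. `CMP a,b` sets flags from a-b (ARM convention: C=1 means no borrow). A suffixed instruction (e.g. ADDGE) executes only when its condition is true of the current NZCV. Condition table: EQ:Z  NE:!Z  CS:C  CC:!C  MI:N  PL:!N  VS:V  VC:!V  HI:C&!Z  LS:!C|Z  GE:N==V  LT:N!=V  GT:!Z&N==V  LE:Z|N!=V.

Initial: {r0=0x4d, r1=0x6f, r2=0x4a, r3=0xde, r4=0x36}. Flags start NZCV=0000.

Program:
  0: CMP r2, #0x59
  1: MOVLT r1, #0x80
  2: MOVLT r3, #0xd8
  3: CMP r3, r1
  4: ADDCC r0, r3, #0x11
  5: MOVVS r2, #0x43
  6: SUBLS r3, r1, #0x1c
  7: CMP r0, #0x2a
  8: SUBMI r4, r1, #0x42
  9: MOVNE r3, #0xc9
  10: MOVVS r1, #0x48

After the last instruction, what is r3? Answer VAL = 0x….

0: ✓ CMP  NZCV=1000
1: ✓ MOVLT  r1←0x80
2: ✓ MOVLT  r3←0xd8
3: ✓ CMP  NZCV=0010
4: · ADDCC
5: · MOVVS
6: · SUBLS
7: ✓ CMP  NZCV=0010
8: · SUBMI
9: ✓ MOVNE  r3←0xc9
10: · MOVVS

VAL = 0xc9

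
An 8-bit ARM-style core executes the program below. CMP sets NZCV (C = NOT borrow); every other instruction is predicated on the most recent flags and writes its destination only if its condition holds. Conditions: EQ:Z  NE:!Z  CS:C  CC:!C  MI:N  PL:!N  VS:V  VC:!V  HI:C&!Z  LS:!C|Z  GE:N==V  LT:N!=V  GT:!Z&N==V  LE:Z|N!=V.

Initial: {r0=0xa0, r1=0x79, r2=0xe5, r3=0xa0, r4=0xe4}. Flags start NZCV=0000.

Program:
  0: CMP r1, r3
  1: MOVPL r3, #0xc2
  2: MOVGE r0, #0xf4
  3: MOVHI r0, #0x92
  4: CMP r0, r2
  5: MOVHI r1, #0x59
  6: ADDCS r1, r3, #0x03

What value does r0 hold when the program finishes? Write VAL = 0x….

0: ✓ CMP  NZCV=1001
1: · MOVPL
2: ✓ MOVGE  r0←0xf4
3: · MOVHI
4: ✓ CMP  NZCV=0010
5: ✓ MOVHI  r1←0x59
6: ✓ ADDCS  r1←0xa3

VAL = 0xf4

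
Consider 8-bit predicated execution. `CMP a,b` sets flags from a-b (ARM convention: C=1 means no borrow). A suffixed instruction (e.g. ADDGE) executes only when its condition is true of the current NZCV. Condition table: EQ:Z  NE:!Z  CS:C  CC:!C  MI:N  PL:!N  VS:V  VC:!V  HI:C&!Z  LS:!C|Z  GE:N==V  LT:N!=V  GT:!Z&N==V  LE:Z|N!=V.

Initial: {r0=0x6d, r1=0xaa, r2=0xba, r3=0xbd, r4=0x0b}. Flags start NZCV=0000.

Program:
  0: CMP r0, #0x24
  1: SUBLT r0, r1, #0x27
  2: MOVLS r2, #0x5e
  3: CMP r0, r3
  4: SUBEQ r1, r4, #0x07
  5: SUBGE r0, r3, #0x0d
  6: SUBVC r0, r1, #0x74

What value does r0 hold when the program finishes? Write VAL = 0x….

VAL = 0xb0

0: ✓ CMP  NZCV=0010
1: · SUBLT
2: · MOVLS
3: ✓ CMP  NZCV=1001
4: · SUBEQ
5: ✓ SUBGE  r0←0xb0
6: · SUBVC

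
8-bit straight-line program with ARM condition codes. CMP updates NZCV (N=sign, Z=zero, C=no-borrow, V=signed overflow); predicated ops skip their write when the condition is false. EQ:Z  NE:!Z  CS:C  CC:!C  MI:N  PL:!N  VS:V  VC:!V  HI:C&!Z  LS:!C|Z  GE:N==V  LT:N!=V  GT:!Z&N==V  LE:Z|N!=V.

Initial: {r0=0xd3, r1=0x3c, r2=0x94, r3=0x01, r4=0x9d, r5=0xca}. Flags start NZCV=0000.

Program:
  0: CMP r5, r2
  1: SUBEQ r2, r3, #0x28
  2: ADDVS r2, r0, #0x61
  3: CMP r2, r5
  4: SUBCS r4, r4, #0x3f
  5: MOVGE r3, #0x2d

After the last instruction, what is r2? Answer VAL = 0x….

0: ✓ CMP  NZCV=0010
1: · SUBEQ
2: · ADDVS
3: ✓ CMP  NZCV=1000
4: · SUBCS
5: · MOVGE

VAL = 0x94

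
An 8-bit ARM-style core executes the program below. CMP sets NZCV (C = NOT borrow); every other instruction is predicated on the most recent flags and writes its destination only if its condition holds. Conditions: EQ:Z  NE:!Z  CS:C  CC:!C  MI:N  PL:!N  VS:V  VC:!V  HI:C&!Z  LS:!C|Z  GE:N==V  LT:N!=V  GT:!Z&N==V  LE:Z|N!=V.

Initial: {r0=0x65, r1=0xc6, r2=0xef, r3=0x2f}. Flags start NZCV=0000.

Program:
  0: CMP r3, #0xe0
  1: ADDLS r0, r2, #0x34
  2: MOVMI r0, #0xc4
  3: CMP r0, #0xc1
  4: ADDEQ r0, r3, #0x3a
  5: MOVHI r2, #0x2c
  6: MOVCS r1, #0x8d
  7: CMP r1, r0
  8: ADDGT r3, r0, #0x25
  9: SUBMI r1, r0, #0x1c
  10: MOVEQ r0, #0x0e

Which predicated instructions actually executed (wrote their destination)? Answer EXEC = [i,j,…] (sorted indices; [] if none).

EXEC = [1,9]

[0] flags=0000 → (cmp)
[1] flags=0000 LS?T → r0=0x23
[2] flags=0000 MI?F → skip
[3] flags=0000 → (cmp)
[4] flags=0000 EQ?F → skip
[5] flags=0000 HI?F → skip
[6] flags=0000 CS?F → skip
[7] flags=1010 → (cmp)
[8] flags=1010 GT?F → skip
[9] flags=1010 MI?T → r1=0x07
[10] flags=1010 EQ?F → skip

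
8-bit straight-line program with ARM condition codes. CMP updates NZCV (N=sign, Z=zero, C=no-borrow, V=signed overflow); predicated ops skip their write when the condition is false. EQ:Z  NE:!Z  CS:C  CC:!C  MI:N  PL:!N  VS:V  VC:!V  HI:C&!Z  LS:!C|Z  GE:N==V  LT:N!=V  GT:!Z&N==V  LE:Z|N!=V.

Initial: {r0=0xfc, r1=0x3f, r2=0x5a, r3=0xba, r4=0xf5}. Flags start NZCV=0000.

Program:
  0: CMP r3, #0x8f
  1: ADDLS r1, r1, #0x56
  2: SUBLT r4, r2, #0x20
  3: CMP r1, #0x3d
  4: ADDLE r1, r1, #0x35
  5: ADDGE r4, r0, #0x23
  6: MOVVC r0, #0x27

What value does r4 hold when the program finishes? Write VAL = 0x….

VAL = 0x1f

0: ✓ CMP  NZCV=0010
1: · ADDLS
2: · SUBLT
3: ✓ CMP  NZCV=0010
4: · ADDLE
5: ✓ ADDGE  r4←0x1f
6: ✓ MOVVC  r0←0x27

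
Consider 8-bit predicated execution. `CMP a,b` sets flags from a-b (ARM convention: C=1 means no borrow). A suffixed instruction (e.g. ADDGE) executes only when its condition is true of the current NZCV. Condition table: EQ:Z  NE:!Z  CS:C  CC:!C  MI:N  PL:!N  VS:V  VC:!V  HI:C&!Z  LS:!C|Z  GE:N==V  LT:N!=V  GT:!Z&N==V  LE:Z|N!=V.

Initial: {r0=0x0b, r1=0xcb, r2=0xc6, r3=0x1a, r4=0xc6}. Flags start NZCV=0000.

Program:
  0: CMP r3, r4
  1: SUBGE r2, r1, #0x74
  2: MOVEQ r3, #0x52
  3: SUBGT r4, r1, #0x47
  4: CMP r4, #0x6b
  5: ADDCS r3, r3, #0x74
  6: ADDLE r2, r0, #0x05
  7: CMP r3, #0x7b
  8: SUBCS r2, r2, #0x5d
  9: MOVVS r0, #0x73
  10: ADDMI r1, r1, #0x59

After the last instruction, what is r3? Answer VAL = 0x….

VAL = 0x8e

[0] flags=0000 → (cmp)
[1] flags=0000 GE?T → r2=0x57
[2] flags=0000 EQ?F → skip
[3] flags=0000 GT?T → r4=0x84
[4] flags=0011 → (cmp)
[5] flags=0011 CS?T → r3=0x8e
[6] flags=0011 LE?T → r2=0x10
[7] flags=0011 → (cmp)
[8] flags=0011 CS?T → r2=0xb3
[9] flags=0011 VS?T → r0=0x73
[10] flags=0011 MI?F → skip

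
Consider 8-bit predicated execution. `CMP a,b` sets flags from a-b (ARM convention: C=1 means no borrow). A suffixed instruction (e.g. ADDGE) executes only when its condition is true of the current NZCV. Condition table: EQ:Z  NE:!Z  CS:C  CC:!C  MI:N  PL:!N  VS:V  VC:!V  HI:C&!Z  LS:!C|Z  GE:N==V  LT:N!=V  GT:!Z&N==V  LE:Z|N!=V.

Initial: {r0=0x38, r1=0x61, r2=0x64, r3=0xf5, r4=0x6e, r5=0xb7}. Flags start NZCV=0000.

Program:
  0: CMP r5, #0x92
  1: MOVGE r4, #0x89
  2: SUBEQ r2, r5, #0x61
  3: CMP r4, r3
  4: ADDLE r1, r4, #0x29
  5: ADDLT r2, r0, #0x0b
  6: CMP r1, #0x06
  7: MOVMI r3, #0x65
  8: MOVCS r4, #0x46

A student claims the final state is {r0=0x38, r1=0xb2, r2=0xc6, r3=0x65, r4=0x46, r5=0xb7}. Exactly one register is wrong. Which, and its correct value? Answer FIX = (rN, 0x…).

[0] flags=0010 → (cmp)
[1] flags=0010 GE?T → r4=0x89
[2] flags=0010 EQ?F → skip
[3] flags=1000 → (cmp)
[4] flags=1000 LE?T → r1=0xb2
[5] flags=1000 LT?T → r2=0x43
[6] flags=1010 → (cmp)
[7] flags=1010 MI?T → r3=0x65
[8] flags=1010 CS?T → r4=0x46

FIX = (r2, 0x43)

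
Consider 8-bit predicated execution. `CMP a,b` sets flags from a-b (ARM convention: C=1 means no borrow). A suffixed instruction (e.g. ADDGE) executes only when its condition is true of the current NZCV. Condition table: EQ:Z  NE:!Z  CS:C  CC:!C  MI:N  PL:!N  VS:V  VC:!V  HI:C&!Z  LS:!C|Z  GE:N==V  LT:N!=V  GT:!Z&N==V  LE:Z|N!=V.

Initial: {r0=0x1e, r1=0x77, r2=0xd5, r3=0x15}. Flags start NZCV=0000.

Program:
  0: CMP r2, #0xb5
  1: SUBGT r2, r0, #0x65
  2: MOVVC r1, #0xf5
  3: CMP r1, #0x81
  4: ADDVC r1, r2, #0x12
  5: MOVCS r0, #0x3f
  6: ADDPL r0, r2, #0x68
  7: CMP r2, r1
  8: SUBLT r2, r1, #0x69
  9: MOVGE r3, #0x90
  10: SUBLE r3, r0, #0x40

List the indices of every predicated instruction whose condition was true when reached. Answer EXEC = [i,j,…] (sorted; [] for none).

[0] flags=0010 → (cmp)
[1] flags=0010 GT?T → r2=0xb9
[2] flags=0010 VC?T → r1=0xf5
[3] flags=0010 → (cmp)
[4] flags=0010 VC?T → r1=0xcb
[5] flags=0010 CS?T → r0=0x3f
[6] flags=0010 PL?T → r0=0x21
[7] flags=1000 → (cmp)
[8] flags=1000 LT?T → r2=0x62
[9] flags=1000 GE?F → skip
[10] flags=1000 LE?T → r3=0xe1

EXEC = [1,2,4,5,6,8,10]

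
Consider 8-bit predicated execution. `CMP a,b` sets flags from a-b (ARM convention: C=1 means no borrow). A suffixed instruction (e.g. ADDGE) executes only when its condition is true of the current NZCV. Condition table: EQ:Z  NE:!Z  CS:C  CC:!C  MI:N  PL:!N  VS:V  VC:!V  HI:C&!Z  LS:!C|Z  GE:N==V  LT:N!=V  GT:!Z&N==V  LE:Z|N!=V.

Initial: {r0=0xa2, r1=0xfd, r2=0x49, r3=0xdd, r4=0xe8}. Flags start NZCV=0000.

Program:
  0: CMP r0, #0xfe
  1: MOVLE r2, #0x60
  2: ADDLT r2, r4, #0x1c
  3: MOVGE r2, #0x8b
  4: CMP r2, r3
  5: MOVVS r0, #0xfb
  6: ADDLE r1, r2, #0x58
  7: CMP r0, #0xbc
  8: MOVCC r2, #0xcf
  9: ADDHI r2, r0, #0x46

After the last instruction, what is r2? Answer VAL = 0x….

0: ✓ CMP  NZCV=1000
1: ✓ MOVLE  r2←0x60
2: ✓ ADDLT  r2←0x04
3: · MOVGE
4: ✓ CMP  NZCV=0000
5: · MOVVS
6: · ADDLE
7: ✓ CMP  NZCV=1000
8: ✓ MOVCC  r2←0xcf
9: · ADDHI

VAL = 0xcf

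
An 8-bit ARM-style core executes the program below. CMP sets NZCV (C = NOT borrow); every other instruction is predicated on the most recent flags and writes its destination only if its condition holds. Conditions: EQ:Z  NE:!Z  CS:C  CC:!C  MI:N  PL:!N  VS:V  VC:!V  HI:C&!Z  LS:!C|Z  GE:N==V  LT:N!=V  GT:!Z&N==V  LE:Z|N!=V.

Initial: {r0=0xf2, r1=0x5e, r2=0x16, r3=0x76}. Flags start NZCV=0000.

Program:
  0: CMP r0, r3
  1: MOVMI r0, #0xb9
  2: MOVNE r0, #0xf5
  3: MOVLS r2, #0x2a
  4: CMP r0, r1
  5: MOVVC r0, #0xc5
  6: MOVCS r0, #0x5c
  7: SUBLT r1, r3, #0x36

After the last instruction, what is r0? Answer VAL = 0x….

VAL = 0x5c

0: ✓ CMP  NZCV=0011
1: · MOVMI
2: ✓ MOVNE  r0←0xf5
3: · MOVLS
4: ✓ CMP  NZCV=1010
5: ✓ MOVVC  r0←0xc5
6: ✓ MOVCS  r0←0x5c
7: ✓ SUBLT  r1←0x40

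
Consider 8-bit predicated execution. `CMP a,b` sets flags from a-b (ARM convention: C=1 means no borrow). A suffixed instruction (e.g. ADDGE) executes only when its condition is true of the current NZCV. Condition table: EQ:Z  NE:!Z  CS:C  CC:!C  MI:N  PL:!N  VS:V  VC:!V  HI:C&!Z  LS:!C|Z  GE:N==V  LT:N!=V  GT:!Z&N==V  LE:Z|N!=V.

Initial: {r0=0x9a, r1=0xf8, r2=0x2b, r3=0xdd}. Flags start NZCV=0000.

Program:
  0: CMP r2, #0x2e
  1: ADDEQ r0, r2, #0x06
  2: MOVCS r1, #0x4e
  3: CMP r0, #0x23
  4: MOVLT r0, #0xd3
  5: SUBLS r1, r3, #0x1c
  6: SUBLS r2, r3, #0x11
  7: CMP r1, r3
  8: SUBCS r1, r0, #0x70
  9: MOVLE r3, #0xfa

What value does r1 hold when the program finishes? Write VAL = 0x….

VAL = 0x63

0: ✓ CMP  NZCV=1000
1: · ADDEQ
2: · MOVCS
3: ✓ CMP  NZCV=0011
4: ✓ MOVLT  r0←0xd3
5: · SUBLS
6: · SUBLS
7: ✓ CMP  NZCV=0010
8: ✓ SUBCS  r1←0x63
9: · MOVLE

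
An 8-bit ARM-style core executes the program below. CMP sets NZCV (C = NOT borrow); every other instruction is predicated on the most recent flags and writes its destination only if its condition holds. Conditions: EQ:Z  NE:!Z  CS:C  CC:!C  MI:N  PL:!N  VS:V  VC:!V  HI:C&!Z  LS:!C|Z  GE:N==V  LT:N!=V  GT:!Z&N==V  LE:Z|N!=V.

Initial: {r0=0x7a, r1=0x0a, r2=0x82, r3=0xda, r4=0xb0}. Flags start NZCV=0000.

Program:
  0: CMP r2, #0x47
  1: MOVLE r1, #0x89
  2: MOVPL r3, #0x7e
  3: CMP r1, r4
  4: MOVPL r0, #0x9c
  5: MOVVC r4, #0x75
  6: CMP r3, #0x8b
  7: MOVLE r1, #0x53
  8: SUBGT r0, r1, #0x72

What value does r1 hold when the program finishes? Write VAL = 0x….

0: ✓ CMP  NZCV=0011
1: ✓ MOVLE  r1←0x89
2: ✓ MOVPL  r3←0x7e
3: ✓ CMP  NZCV=1000
4: · MOVPL
5: ✓ MOVVC  r4←0x75
6: ✓ CMP  NZCV=1001
7: · MOVLE
8: ✓ SUBGT  r0←0x17

VAL = 0x89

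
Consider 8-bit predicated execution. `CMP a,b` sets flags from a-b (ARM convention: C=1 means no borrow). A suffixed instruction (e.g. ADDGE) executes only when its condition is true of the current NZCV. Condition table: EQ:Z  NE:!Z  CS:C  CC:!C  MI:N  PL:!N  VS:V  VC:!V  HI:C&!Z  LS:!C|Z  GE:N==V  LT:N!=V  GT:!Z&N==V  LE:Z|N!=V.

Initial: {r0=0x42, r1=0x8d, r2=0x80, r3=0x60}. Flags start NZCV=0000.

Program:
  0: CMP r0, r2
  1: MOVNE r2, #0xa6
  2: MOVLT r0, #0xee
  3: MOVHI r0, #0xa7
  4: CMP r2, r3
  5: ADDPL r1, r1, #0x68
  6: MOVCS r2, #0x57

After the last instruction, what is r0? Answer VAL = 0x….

VAL = 0x42

0: ✓ CMP  NZCV=1001
1: ✓ MOVNE  r2←0xa6
2: · MOVLT
3: · MOVHI
4: ✓ CMP  NZCV=0011
5: ✓ ADDPL  r1←0xf5
6: ✓ MOVCS  r2←0x57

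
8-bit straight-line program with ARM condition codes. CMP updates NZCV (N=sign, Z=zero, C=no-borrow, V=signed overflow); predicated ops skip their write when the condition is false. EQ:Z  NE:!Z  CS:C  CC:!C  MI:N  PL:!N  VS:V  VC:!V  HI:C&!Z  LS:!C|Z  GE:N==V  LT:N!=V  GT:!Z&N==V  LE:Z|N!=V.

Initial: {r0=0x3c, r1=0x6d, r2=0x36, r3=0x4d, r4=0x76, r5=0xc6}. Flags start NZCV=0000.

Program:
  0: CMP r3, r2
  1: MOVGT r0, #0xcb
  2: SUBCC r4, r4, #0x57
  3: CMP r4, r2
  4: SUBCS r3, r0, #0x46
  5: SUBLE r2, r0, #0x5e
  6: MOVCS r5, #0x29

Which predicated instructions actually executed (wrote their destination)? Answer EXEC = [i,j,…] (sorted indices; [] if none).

[0] flags=0010 → (cmp)
[1] flags=0010 GT?T → r0=0xcb
[2] flags=0010 CC?F → skip
[3] flags=0010 → (cmp)
[4] flags=0010 CS?T → r3=0x85
[5] flags=0010 LE?F → skip
[6] flags=0010 CS?T → r5=0x29

EXEC = [1,4,6]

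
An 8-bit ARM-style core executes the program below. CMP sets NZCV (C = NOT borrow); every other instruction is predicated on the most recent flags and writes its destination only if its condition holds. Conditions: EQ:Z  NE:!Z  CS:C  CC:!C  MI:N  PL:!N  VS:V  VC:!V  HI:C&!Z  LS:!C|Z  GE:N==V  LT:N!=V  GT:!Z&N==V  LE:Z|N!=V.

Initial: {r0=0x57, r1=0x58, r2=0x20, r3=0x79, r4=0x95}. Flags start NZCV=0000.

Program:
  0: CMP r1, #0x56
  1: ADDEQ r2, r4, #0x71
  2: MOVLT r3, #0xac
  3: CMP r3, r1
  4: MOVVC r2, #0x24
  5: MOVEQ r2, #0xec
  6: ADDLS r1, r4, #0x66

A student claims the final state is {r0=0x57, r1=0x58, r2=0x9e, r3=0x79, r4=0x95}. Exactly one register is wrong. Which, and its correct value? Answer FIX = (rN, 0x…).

[0] flags=0010 → (cmp)
[1] flags=0010 EQ?F → skip
[2] flags=0010 LT?F → skip
[3] flags=0010 → (cmp)
[4] flags=0010 VC?T → r2=0x24
[5] flags=0010 EQ?F → skip
[6] flags=0010 LS?F → skip

FIX = (r2, 0x24)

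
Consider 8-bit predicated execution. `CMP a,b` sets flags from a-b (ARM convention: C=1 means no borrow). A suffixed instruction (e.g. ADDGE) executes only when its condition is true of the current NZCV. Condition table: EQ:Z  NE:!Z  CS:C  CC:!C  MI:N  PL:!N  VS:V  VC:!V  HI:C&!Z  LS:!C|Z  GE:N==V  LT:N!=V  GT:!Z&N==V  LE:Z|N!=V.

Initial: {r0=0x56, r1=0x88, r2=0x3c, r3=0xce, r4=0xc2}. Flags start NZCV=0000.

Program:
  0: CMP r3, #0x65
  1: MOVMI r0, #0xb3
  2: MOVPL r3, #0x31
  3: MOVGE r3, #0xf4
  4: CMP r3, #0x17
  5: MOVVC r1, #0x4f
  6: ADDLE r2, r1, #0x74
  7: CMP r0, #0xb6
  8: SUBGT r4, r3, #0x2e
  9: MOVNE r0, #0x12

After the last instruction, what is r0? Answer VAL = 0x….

VAL = 0x12

[0] flags=0011 → (cmp)
[1] flags=0011 MI?F → skip
[2] flags=0011 PL?T → r3=0x31
[3] flags=0011 GE?F → skip
[4] flags=0010 → (cmp)
[5] flags=0010 VC?T → r1=0x4f
[6] flags=0010 LE?F → skip
[7] flags=1001 → (cmp)
[8] flags=1001 GT?T → r4=0x03
[9] flags=1001 NE?T → r0=0x12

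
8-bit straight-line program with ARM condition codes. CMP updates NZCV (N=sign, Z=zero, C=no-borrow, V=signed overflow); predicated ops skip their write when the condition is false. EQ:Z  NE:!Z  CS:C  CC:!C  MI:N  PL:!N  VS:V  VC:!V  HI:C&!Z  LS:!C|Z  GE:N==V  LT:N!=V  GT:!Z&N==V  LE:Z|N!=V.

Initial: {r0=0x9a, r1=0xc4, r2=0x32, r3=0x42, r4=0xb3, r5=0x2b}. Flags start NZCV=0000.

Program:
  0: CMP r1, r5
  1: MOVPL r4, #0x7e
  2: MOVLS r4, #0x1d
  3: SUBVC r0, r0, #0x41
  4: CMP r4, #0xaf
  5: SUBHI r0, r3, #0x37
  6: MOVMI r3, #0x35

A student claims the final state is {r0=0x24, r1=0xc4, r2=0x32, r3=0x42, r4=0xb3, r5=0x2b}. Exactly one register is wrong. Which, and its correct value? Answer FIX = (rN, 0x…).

[0] flags=1010 → (cmp)
[1] flags=1010 PL?F → skip
[2] flags=1010 LS?F → skip
[3] flags=1010 VC?T → r0=0x59
[4] flags=0010 → (cmp)
[5] flags=0010 HI?T → r0=0x0b
[6] flags=0010 MI?F → skip

FIX = (r0, 0x0b)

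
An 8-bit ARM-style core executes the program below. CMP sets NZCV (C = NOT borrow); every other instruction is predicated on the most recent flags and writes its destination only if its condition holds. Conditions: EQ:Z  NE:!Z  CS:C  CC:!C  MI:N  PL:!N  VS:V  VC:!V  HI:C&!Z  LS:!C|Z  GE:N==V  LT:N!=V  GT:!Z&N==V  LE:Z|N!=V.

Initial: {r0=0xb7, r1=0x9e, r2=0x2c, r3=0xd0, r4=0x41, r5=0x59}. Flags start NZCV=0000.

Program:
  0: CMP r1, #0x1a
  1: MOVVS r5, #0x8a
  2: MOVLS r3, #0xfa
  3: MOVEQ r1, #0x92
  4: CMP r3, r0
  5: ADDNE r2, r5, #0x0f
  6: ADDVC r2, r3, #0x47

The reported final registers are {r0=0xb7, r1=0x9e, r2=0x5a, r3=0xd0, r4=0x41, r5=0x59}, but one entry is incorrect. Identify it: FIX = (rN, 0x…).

FIX = (r2, 0x17)

[0] flags=1010 → (cmp)
[1] flags=1010 VS?F → skip
[2] flags=1010 LS?F → skip
[3] flags=1010 EQ?F → skip
[4] flags=0010 → (cmp)
[5] flags=0010 NE?T → r2=0x68
[6] flags=0010 VC?T → r2=0x17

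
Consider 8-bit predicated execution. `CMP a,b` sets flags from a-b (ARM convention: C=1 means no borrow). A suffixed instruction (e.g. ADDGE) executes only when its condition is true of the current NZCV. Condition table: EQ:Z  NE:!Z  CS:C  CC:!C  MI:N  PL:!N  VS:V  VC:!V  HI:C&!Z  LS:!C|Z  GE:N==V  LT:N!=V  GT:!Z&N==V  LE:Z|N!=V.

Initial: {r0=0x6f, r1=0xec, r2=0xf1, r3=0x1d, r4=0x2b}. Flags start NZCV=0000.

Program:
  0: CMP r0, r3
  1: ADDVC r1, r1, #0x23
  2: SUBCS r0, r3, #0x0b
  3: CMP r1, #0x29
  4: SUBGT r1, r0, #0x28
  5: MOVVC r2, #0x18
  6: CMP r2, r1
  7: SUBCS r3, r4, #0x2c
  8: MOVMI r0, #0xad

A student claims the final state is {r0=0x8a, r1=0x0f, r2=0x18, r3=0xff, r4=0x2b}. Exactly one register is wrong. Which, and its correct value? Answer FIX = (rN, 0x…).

FIX = (r0, 0x12)

0: ✓ CMP  NZCV=0010
1: ✓ ADDVC  r1←0x0f
2: ✓ SUBCS  r0←0x12
3: ✓ CMP  NZCV=1000
4: · SUBGT
5: ✓ MOVVC  r2←0x18
6: ✓ CMP  NZCV=0010
7: ✓ SUBCS  r3←0xff
8: · MOVMI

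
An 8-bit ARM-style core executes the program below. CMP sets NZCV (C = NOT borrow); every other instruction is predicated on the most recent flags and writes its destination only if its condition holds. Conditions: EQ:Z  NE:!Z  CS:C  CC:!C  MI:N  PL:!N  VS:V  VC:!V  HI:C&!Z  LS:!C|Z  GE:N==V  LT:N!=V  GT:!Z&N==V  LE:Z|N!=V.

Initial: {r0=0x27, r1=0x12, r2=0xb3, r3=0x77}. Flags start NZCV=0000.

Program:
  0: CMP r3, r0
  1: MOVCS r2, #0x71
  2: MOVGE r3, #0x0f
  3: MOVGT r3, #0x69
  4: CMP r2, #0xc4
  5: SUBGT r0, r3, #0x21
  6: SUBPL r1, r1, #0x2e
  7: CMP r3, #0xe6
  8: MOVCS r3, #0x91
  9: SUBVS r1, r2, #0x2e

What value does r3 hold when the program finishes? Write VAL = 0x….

[0] flags=0010 → (cmp)
[1] flags=0010 CS?T → r2=0x71
[2] flags=0010 GE?T → r3=0x0f
[3] flags=0010 GT?T → r3=0x69
[4] flags=1001 → (cmp)
[5] flags=1001 GT?T → r0=0x48
[6] flags=1001 PL?F → skip
[7] flags=1001 → (cmp)
[8] flags=1001 CS?F → skip
[9] flags=1001 VS?T → r1=0x43

VAL = 0x69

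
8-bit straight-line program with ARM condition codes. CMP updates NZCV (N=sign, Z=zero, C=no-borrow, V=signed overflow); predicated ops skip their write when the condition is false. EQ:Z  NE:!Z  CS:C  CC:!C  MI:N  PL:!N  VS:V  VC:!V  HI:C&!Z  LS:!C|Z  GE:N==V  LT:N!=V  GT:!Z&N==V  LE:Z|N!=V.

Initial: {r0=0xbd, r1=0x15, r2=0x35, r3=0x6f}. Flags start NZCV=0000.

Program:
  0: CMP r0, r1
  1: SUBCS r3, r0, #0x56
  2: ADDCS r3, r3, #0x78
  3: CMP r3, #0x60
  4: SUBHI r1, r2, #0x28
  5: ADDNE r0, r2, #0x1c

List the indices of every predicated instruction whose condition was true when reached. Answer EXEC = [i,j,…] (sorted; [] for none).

EXEC = [1,2,4,5]

0: ✓ CMP  NZCV=1010
1: ✓ SUBCS  r3←0x67
2: ✓ ADDCS  r3←0xdf
3: ✓ CMP  NZCV=0011
4: ✓ SUBHI  r1←0x0d
5: ✓ ADDNE  r0←0x51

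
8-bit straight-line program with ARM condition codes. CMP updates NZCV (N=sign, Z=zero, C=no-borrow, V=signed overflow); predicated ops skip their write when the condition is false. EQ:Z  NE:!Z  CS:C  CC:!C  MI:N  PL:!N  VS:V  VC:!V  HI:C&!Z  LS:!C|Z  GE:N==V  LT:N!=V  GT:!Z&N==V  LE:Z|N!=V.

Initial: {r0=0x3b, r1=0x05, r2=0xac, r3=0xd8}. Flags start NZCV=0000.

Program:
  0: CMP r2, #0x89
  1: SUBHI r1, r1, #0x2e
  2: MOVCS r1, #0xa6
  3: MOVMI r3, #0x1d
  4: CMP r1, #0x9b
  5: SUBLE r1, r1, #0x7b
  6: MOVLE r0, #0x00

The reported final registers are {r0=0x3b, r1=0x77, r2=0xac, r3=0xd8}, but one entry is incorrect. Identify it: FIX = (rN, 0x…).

[0] flags=0010 → (cmp)
[1] flags=0010 HI?T → r1=0xd7
[2] flags=0010 CS?T → r1=0xa6
[3] flags=0010 MI?F → skip
[4] flags=0010 → (cmp)
[5] flags=0010 LE?F → skip
[6] flags=0010 LE?F → skip

FIX = (r1, 0xa6)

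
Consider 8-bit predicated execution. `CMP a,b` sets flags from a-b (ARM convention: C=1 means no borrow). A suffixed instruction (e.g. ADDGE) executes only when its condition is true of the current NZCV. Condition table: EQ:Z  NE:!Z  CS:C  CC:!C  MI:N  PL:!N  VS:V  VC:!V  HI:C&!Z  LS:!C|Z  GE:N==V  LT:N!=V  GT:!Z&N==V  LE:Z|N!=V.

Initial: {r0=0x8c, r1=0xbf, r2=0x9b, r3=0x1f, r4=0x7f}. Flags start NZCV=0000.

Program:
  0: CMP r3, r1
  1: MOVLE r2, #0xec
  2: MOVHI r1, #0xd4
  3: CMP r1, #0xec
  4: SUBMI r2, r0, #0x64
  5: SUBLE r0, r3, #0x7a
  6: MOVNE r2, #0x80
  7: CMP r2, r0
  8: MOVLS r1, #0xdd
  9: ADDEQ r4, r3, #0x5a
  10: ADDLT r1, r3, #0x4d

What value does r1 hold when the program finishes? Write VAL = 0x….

VAL = 0x6c

[0] flags=0000 → (cmp)
[1] flags=0000 LE?F → skip
[2] flags=0000 HI?F → skip
[3] flags=1000 → (cmp)
[4] flags=1000 MI?T → r2=0x28
[5] flags=1000 LE?T → r0=0xa5
[6] flags=1000 NE?T → r2=0x80
[7] flags=1000 → (cmp)
[8] flags=1000 LS?T → r1=0xdd
[9] flags=1000 EQ?F → skip
[10] flags=1000 LT?T → r1=0x6c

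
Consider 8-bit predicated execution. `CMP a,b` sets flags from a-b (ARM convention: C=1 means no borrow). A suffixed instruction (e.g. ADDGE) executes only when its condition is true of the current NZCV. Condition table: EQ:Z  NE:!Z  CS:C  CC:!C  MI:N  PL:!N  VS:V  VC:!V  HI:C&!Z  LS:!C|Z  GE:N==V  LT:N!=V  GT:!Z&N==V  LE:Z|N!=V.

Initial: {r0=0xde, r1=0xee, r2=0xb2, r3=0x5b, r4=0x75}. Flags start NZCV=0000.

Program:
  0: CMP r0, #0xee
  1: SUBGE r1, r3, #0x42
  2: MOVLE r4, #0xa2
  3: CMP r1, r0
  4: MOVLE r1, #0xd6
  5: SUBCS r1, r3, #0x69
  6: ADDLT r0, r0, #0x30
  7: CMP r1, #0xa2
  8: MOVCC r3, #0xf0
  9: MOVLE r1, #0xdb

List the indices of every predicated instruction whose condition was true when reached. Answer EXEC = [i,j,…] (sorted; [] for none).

EXEC = [2,5]

0: ✓ CMP  NZCV=1000
1: · SUBGE
2: ✓ MOVLE  r4←0xa2
3: ✓ CMP  NZCV=0010
4: · MOVLE
5: ✓ SUBCS  r1←0xf2
6: · ADDLT
7: ✓ CMP  NZCV=0010
8: · MOVCC
9: · MOVLE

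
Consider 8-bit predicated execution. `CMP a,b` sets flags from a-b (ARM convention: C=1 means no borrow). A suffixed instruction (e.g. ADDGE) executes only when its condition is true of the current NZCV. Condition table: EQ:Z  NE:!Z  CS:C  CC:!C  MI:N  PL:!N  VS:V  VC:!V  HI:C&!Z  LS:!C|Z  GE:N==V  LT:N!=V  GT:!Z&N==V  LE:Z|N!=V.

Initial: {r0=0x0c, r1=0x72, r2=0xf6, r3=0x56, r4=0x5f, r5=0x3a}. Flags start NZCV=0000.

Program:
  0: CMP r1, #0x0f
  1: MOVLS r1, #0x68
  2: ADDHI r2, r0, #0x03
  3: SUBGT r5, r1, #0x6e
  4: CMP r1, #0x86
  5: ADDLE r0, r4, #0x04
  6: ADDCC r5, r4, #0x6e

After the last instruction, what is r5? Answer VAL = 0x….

[0] flags=0010 → (cmp)
[1] flags=0010 LS?F → skip
[2] flags=0010 HI?T → r2=0x0f
[3] flags=0010 GT?T → r5=0x04
[4] flags=1001 → (cmp)
[5] flags=1001 LE?F → skip
[6] flags=1001 CC?T → r5=0xcd

VAL = 0xcd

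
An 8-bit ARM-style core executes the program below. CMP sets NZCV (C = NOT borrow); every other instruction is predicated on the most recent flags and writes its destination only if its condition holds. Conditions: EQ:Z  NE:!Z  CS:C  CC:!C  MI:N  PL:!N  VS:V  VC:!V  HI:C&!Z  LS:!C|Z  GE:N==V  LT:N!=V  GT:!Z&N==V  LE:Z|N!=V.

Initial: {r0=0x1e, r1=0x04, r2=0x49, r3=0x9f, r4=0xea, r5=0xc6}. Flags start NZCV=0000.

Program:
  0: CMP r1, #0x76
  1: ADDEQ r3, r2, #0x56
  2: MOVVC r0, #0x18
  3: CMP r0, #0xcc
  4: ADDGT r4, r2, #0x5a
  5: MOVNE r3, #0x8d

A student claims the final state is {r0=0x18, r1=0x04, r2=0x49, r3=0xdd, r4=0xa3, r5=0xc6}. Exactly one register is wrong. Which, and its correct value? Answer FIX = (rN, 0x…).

FIX = (r3, 0x8d)

[0] flags=1000 → (cmp)
[1] flags=1000 EQ?F → skip
[2] flags=1000 VC?T → r0=0x18
[3] flags=0000 → (cmp)
[4] flags=0000 GT?T → r4=0xa3
[5] flags=0000 NE?T → r3=0x8d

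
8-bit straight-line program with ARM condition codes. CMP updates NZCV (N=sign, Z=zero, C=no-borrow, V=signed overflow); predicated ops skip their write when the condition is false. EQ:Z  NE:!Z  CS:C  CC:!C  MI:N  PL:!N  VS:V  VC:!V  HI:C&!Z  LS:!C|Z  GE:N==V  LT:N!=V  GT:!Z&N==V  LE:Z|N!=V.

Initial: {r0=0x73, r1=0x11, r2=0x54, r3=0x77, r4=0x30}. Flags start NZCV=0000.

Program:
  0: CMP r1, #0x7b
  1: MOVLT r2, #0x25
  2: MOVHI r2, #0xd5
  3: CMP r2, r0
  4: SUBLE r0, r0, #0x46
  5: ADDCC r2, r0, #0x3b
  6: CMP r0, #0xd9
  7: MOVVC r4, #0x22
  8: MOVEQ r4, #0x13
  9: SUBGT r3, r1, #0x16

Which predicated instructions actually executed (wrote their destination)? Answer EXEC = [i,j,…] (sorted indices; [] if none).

[0] flags=1000 → (cmp)
[1] flags=1000 LT?T → r2=0x25
[2] flags=1000 HI?F → skip
[3] flags=1000 → (cmp)
[4] flags=1000 LE?T → r0=0x2d
[5] flags=1000 CC?T → r2=0x68
[6] flags=0000 → (cmp)
[7] flags=0000 VC?T → r4=0x22
[8] flags=0000 EQ?F → skip
[9] flags=0000 GT?T → r3=0xfb

EXEC = [1,4,5,7,9]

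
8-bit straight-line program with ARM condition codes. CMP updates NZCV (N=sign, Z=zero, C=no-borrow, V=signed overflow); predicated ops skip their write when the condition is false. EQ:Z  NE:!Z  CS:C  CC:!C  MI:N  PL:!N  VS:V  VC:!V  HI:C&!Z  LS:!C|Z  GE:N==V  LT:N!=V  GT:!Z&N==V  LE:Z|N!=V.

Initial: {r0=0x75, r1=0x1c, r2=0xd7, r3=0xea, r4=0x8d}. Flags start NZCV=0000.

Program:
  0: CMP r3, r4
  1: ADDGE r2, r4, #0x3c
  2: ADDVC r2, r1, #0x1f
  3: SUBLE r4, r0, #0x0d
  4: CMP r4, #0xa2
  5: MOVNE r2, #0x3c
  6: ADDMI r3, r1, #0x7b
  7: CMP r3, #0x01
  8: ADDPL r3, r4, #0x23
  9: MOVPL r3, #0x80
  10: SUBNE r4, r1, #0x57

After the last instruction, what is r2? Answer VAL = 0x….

[0] flags=0010 → (cmp)
[1] flags=0010 GE?T → r2=0xc9
[2] flags=0010 VC?T → r2=0x3b
[3] flags=0010 LE?F → skip
[4] flags=1000 → (cmp)
[5] flags=1000 NE?T → r2=0x3c
[6] flags=1000 MI?T → r3=0x97
[7] flags=1010 → (cmp)
[8] flags=1010 PL?F → skip
[9] flags=1010 PL?F → skip
[10] flags=1010 NE?T → r4=0xc5

VAL = 0x3c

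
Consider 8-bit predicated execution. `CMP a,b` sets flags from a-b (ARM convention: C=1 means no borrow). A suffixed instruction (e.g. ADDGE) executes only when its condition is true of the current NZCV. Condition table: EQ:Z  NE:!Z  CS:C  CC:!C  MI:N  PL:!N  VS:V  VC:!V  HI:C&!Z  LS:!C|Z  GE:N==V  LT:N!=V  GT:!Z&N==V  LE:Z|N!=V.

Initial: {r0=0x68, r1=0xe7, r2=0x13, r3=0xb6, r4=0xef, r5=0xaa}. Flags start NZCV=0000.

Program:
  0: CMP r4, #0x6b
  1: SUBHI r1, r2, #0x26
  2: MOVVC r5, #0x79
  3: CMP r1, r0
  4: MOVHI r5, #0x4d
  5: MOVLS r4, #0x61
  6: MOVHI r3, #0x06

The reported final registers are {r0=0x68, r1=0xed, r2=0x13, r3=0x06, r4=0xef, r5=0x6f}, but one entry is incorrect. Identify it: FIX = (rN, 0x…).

[0] flags=1010 → (cmp)
[1] flags=1010 HI?T → r1=0xed
[2] flags=1010 VC?T → r5=0x79
[3] flags=1010 → (cmp)
[4] flags=1010 HI?T → r5=0x4d
[5] flags=1010 LS?F → skip
[6] flags=1010 HI?T → r3=0x06

FIX = (r5, 0x4d)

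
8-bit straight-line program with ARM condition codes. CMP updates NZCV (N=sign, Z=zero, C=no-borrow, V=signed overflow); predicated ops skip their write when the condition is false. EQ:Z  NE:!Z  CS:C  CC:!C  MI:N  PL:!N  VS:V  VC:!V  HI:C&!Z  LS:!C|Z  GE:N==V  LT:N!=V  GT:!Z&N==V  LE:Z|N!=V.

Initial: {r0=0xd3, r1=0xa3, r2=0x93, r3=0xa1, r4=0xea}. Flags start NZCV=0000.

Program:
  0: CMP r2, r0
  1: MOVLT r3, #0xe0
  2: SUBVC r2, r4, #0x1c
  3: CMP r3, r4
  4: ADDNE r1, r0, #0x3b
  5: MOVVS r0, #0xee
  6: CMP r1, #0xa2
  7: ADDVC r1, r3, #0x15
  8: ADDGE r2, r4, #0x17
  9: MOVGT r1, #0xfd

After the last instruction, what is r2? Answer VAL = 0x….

0: ✓ CMP  NZCV=1000
1: ✓ MOVLT  r3←0xe0
2: ✓ SUBVC  r2←0xce
3: ✓ CMP  NZCV=1000
4: ✓ ADDNE  r1←0x0e
5: · MOVVS
6: ✓ CMP  NZCV=0000
7: ✓ ADDVC  r1←0xf5
8: ✓ ADDGE  r2←0x01
9: ✓ MOVGT  r1←0xfd

VAL = 0x01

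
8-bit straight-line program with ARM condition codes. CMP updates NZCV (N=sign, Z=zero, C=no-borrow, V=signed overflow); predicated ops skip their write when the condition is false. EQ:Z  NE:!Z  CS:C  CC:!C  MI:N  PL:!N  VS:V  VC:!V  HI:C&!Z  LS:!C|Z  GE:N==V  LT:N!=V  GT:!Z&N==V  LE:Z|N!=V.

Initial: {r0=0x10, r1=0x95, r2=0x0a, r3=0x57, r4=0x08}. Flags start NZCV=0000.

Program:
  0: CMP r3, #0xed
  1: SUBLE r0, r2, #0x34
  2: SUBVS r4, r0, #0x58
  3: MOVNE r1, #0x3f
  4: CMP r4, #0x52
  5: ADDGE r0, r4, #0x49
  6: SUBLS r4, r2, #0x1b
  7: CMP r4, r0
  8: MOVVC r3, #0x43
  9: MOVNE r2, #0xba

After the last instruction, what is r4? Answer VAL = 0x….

VAL = 0xef

[0] flags=0000 → (cmp)
[1] flags=0000 LE?F → skip
[2] flags=0000 VS?F → skip
[3] flags=0000 NE?T → r1=0x3f
[4] flags=1000 → (cmp)
[5] flags=1000 GE?F → skip
[6] flags=1000 LS?T → r4=0xef
[7] flags=1010 → (cmp)
[8] flags=1010 VC?T → r3=0x43
[9] flags=1010 NE?T → r2=0xba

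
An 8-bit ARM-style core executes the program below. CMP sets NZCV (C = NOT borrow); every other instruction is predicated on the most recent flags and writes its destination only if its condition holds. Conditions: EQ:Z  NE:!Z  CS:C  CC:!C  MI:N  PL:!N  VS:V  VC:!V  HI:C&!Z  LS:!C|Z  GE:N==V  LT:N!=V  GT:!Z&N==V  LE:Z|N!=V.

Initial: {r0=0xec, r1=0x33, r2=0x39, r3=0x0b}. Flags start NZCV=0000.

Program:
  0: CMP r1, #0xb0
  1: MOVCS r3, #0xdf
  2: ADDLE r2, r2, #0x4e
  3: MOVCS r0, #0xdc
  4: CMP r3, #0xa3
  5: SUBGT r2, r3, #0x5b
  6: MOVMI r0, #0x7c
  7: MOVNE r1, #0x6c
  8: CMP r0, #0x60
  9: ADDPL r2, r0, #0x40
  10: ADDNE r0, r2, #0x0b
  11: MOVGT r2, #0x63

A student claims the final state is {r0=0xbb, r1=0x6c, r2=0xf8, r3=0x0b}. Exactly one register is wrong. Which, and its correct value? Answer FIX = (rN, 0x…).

[0] flags=1001 → (cmp)
[1] flags=1001 CS?F → skip
[2] flags=1001 LE?F → skip
[3] flags=1001 CS?F → skip
[4] flags=0000 → (cmp)
[5] flags=0000 GT?T → r2=0xb0
[6] flags=0000 MI?F → skip
[7] flags=0000 NE?T → r1=0x6c
[8] flags=1010 → (cmp)
[9] flags=1010 PL?F → skip
[10] flags=1010 NE?T → r0=0xbb
[11] flags=1010 GT?F → skip

FIX = (r2, 0xb0)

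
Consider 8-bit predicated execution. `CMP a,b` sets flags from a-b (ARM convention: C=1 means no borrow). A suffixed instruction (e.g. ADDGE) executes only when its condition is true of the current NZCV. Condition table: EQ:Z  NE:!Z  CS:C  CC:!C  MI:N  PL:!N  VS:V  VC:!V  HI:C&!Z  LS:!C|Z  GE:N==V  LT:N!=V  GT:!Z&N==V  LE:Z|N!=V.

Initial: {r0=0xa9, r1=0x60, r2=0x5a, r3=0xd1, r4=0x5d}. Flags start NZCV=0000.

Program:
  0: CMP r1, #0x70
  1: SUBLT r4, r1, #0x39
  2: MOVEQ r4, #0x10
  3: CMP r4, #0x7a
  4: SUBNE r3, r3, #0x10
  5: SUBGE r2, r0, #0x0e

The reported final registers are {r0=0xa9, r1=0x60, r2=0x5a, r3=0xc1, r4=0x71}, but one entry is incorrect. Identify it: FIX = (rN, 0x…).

[0] flags=1000 → (cmp)
[1] flags=1000 LT?T → r4=0x27
[2] flags=1000 EQ?F → skip
[3] flags=1000 → (cmp)
[4] flags=1000 NE?T → r3=0xc1
[5] flags=1000 GE?F → skip

FIX = (r4, 0x27)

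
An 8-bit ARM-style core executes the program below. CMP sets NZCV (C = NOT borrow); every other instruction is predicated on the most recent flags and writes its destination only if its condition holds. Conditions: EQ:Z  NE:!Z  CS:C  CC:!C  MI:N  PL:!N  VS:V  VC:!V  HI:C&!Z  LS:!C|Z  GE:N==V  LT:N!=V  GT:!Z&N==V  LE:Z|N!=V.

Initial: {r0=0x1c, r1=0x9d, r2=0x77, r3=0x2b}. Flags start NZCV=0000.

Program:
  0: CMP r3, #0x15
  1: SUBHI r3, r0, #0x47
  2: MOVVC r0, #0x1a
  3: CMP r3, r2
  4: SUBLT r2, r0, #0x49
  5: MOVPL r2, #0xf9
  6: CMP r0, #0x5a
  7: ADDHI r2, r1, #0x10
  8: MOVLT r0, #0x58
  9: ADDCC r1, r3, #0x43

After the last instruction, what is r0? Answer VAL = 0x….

VAL = 0x58

[0] flags=0010 → (cmp)
[1] flags=0010 HI?T → r3=0xd5
[2] flags=0010 VC?T → r0=0x1a
[3] flags=0011 → (cmp)
[4] flags=0011 LT?T → r2=0xd1
[5] flags=0011 PL?T → r2=0xf9
[6] flags=1000 → (cmp)
[7] flags=1000 HI?F → skip
[8] flags=1000 LT?T → r0=0x58
[9] flags=1000 CC?T → r1=0x18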